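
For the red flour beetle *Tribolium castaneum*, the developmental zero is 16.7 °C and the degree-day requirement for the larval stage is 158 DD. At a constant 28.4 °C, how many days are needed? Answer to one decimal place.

13.5 days

Daily accumulation = 28.4 − 16.7 = 11.7 DD/day.
Duration = 158 / 11.7 = 13.504 ≈ 13.5 days.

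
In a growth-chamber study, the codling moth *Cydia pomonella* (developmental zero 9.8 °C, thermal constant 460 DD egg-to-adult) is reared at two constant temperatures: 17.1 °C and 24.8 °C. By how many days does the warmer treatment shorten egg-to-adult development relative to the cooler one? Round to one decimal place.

32.3 days

At 17.1 °C: 460 / (17.1 − 9.8) = 460 / 7.3 = 63.014 d.
At 24.8 °C: 460 / (24.8 − 9.8) = 460 / 15.0 = 30.667 d.
Difference = |63.014 − 30.667| = 32.347 ≈ 32.3 days.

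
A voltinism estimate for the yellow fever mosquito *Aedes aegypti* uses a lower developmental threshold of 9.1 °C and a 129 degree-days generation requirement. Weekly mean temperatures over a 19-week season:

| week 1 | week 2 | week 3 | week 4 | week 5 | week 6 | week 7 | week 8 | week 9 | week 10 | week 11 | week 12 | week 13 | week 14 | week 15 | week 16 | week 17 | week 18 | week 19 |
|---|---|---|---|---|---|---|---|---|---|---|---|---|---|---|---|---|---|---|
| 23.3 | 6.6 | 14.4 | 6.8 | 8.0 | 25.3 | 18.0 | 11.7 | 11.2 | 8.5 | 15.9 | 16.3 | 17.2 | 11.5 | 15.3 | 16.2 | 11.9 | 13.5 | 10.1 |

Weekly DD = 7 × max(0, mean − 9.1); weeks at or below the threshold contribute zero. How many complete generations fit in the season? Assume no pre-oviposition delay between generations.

Weekly DD (7 × max(0, T̄ − 9.1)): 99.4, 0.0, 37.1, 0.0, 0.0, 113.4, 62.3, 18.2, 14.7, 0.0, 47.6, 50.4, 56.7, 16.8, 43.4, 49.7, 19.6, 30.8, 7.0.
Season total = 667.1 DD.
Complete generations = ⌊667.1 / 129⌋ = 5.

5 generations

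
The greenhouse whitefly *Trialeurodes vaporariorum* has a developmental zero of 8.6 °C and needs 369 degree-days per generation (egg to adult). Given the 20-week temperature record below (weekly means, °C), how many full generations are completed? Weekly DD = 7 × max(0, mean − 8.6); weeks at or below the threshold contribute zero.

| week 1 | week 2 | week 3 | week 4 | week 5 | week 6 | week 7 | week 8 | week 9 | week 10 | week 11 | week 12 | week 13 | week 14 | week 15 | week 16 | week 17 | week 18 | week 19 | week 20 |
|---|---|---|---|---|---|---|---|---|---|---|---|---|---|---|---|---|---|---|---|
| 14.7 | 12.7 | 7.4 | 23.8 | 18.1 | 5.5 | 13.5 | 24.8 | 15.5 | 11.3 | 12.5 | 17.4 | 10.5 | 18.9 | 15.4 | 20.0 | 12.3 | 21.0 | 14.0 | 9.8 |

2 generations

Weekly DD (7 × max(0, T̄ − 8.6)): 42.7, 28.7, 0.0, 106.4, 66.5, 0.0, 34.3, 113.4, 48.3, 18.9, 27.3, 61.6, 13.3, 72.1, 47.6, 79.8, 25.9, 86.8, 37.8, 8.4.
Season total = 919.8 DD.
Complete generations = ⌊919.8 / 369⌋ = 2.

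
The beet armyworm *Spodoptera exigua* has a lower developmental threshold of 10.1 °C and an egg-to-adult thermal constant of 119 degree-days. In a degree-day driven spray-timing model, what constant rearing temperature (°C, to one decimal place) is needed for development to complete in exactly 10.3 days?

21.7 °C

Required daily accumulation = 119 / 10.3 = 11.553 DD/day.
T = T_base + 11.553 = 10.1 + 11.553 = 21.653 ≈ 21.7 °C.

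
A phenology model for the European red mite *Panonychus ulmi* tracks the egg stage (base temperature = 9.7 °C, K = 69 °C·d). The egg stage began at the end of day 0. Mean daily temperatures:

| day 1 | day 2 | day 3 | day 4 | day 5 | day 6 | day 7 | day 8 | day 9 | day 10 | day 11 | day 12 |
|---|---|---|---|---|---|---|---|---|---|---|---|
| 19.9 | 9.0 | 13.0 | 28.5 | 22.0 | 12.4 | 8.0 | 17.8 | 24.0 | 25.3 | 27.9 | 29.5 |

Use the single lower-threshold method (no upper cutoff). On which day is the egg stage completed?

day 9

Daily DD above 9.7 °C: 10.2, 0.0, 3.3, 18.8, 12.3, 2.7, 0.0, 8.1, 14.3, 15.6, 18.2, 19.8.
Cumulative: 10.2, 10.2, 13.5, 32.3, 44.6, 47.3, 47.3, 55.4, 69.7, 85.3, 103.5, 123.3.
The total first reaches 69 DD on day 9.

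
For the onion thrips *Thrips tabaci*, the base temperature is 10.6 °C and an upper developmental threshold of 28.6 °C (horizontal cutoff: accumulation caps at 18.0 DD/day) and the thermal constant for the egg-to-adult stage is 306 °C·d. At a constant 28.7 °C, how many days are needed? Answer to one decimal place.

Temperature 28.7 °C exceeds the upper threshold, so daily accumulation caps at 28.6 − 10.6 = 18.0 DD/day.
Duration = 306 / 18.0 = 17.000 ≈ 17.0 days.

17.0 days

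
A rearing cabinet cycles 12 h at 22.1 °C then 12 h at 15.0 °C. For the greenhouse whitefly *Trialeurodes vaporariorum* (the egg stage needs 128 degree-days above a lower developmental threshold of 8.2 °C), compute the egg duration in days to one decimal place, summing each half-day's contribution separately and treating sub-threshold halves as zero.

Day half: max(0, 22.1 − 8.2) × 0.5 = 13.9 × 0.5 = 6.95 DD.
Night half: max(0, 15.0 − 8.2) × 0.5 = 6.8 × 0.5 = 3.40 DD.
Per 24 h: 10.35 DD/day.
Duration = 128 / 10.35 = 12.367 ≈ 12.4 days.

12.4 days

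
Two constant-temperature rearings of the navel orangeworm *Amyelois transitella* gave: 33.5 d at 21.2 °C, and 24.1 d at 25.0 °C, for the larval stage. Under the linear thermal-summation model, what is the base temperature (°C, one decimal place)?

Equal thermal constants: D₁(T₁ − T_b) = D₂(T₂ − T_b).
33.5·(21.2 − T_b) = 24.1·(25.0 − T_b)
T_b = (33.5·21.2 − 24.1·25.0) / (33.5 − 24.1) = 107.70 / 9.4 = 11.457 °C ≈ 11.5 °C.

11.5 °C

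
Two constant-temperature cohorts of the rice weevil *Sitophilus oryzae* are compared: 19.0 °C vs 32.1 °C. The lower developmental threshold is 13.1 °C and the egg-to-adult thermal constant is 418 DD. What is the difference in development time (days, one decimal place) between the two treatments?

48.8 days

At 19.0 °C: 418 / (19.0 − 13.1) = 418 / 5.9 = 70.847 d.
At 32.1 °C: 418 / (32.1 − 13.1) = 418 / 19.0 = 22.000 d.
Difference = |70.847 − 22.000| = 48.847 ≈ 48.8 days.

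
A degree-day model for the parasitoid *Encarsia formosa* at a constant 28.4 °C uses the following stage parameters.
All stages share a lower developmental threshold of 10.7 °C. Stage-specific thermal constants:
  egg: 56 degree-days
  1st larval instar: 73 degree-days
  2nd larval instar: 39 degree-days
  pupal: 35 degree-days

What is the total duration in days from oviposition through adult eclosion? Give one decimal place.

11.5 days

Daily accumulation at 28.4 °C = 28.4 − 10.7 = 17.7 DD/day.
Total K = 56 + 73 + 39 + 35 = 203 DD.
Total duration = 203 / 17.7 = 11.469 ≈ 11.5 days.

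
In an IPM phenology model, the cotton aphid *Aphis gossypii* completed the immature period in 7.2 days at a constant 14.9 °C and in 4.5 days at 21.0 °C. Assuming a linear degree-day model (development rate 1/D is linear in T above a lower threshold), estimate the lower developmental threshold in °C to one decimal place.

Under the model K = D·(T − T_b), so D₁·(T₁ − T_b) = D₂·(T₂ − T_b).
7.2·(14.9 − T_b) = 4.5·(21.0 − T_b)
T_b = (7.2·14.9 − 4.5·21.0) / (7.2 − 4.5) = 12.78 / 2.7 = 4.733 °C ≈ 4.7 °C.

4.7 °C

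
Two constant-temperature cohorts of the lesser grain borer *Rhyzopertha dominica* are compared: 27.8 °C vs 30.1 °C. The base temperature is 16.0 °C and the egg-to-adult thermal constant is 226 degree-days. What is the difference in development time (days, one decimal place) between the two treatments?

3.1 days

At 27.8 °C: 226 / (27.8 − 16.0) = 226 / 11.8 = 19.153 d.
At 30.1 °C: 226 / (30.1 − 16.0) = 226 / 14.1 = 16.028 d.
Difference = |19.153 − 16.028| = 3.124 ≈ 3.1 days.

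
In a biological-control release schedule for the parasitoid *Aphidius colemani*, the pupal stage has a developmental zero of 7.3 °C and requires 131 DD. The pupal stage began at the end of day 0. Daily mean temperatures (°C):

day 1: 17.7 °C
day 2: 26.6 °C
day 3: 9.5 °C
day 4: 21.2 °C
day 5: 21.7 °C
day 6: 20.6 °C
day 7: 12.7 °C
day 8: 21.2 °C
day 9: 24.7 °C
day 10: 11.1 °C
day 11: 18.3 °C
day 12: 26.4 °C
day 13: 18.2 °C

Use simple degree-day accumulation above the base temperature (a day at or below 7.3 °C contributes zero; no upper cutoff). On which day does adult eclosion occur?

day 12

Daily DD above 7.3 °C: 10.4, 19.3, 2.2, 13.9, 14.4, 13.3, 5.4, 13.9, 17.4, 3.8, 11.0, 19.1, 10.9.
Cumulative: 10.4, 29.7, 31.9, 45.8, 60.2, 73.5, 78.9, 92.8, 110.2, 114.0, 125.0, 144.1, 155.0.
The total first reaches 131 DD on day 12.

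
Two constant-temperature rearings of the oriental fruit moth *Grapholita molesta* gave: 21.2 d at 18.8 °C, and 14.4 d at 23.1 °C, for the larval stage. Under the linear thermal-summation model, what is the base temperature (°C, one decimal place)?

Equal thermal constants: D₁(T₁ − T_b) = D₂(T₂ − T_b).
21.2·(18.8 − T_b) = 14.4·(23.1 − T_b)
T_b = (21.2·18.8 − 14.4·23.1) / (21.2 − 14.4) = 65.92 / 6.8 = 9.694 °C ≈ 9.7 °C.

9.7 °C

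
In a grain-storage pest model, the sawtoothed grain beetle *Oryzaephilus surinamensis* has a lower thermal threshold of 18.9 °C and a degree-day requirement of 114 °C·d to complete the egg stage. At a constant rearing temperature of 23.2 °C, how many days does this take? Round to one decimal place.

26.5 days

Daily accumulation = 23.2 − 18.9 = 4.3 DD/day.
Duration = 114 / 4.3 = 26.512 ≈ 26.5 days.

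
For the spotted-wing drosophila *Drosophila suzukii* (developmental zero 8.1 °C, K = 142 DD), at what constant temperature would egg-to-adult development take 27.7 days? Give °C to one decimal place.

Required daily accumulation = 142 / 27.7 = 5.126 DD/day.
T = T_base + 5.126 = 8.1 + 5.126 = 13.226 ≈ 13.2 °C.

13.2 °C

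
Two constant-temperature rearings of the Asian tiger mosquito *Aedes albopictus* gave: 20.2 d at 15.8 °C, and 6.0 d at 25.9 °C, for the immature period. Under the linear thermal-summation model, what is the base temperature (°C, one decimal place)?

Equal thermal constants: D₁(T₁ − T_b) = D₂(T₂ − T_b).
20.2·(15.8 − T_b) = 6.0·(25.9 − T_b)
T_b = (20.2·15.8 − 6.0·25.9) / (20.2 − 6.0) = 163.76 / 14.2 = 11.532 °C ≈ 11.5 °C.

11.5 °C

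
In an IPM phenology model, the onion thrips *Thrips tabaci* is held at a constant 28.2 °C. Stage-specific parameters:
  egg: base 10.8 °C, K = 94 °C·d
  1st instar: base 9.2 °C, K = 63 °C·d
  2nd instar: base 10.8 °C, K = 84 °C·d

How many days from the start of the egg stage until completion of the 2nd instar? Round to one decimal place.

egg: 94 / (28.2 − 10.8) = 94 / 17.4 = 5.402 d.
1st instar: 63 / (28.2 − 9.2) = 63 / 19.0 = 3.316 d.
2nd instar: 84 / (28.2 − 10.8) = 84 / 17.4 = 4.828 d.
Sum = 13.546 ≈ 13.5 days.

13.5 days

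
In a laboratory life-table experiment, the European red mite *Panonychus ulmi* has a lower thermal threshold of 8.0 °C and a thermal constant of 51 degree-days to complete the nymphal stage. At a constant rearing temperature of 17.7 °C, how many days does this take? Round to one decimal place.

Daily accumulation = 17.7 − 8.0 = 9.7 DD/day.
Duration = 51 / 9.7 = 5.258 ≈ 5.3 days.

5.3 days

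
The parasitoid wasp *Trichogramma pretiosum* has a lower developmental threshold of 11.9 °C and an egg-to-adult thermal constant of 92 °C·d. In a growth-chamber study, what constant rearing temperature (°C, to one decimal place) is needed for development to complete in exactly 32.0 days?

Required daily accumulation = 92 / 32.0 = 2.875 DD/day.
T = T_base + 2.875 = 11.9 + 2.875 = 14.775 ≈ 14.8 °C.

14.8 °C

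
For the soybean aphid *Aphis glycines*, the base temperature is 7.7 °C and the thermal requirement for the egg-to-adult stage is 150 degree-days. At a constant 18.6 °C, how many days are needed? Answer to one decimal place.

13.8 days

Daily accumulation = 18.6 − 7.7 = 10.9 DD/day.
Duration = 150 / 10.9 = 13.761 ≈ 13.8 days.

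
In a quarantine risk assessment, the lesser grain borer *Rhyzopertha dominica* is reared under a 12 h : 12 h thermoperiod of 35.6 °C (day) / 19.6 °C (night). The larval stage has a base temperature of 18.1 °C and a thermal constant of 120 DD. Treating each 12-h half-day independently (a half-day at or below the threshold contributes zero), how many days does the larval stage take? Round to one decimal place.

Day half: max(0, 35.6 − 18.1) × 0.5 = 17.5 × 0.5 = 8.75 DD.
Night half: max(0, 19.6 − 18.1) × 0.5 = 1.5 × 0.5 = 0.75 DD.
Per 24 h: 9.50 DD/day.
Duration = 120 / 9.50 = 12.632 ≈ 12.6 days.

12.6 days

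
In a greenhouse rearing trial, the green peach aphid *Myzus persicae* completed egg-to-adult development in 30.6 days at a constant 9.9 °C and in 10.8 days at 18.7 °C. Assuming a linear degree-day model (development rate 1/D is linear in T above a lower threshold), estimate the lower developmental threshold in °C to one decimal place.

Linear rate model ⇒ the product D·(T − T_b) is constant across temperatures.
30.6·(9.9 − T_b) = 10.8·(18.7 − T_b)
T_b = (30.6·9.9 − 10.8·18.7) / (30.6 − 10.8) = 100.98 / 19.8 = 5.100 °C ≈ 5.1 °C.

5.1 °C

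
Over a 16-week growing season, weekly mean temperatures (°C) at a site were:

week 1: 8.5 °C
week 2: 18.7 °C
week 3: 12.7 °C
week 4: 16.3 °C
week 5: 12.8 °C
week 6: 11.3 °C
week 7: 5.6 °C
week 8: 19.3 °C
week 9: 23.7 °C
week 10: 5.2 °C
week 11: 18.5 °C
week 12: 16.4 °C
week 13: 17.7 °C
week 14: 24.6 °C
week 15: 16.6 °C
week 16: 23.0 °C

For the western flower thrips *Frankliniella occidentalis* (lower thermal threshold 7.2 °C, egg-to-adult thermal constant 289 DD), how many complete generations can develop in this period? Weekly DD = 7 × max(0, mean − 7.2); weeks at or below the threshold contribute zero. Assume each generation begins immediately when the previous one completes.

Weekly DD (7 × max(0, T̄ − 7.2)): 9.1, 80.5, 38.5, 63.7, 39.2, 28.7, 0.0, 84.7, 115.5, 0.0, 79.1, 64.4, 73.5, 121.8, 65.8, 110.6.
Season total = 975.1 DD.
Complete generations = ⌊975.1 / 289⌋ = 3.

3 generations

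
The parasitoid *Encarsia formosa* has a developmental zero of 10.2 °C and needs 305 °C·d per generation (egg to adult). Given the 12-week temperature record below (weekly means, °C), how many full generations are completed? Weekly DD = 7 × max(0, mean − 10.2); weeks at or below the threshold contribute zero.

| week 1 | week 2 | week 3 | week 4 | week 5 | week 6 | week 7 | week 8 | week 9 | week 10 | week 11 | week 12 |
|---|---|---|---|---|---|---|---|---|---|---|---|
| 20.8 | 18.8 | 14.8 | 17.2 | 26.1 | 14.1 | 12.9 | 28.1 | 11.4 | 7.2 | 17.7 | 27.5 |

2 generations

Weekly DD (7 × max(0, T̄ − 10.2)): 74.2, 60.2, 32.2, 49.0, 111.3, 27.3, 18.9, 125.3, 8.4, 0.0, 52.5, 121.1.
Season total = 680.4 DD.
Complete generations = ⌊680.4 / 305⌋ = 2.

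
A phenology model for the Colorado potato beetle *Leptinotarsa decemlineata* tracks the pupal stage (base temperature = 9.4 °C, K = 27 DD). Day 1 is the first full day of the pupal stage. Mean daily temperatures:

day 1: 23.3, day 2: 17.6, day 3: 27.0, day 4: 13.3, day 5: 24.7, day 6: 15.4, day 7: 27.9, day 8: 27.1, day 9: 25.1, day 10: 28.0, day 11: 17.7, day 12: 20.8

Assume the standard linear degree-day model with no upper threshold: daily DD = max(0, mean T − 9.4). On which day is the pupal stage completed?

Daily DD above 9.4 °C: 13.9, 8.2, 17.6, 3.9, 15.3, 6.0, 18.5, 17.7, 15.7, 18.6, 8.3, 11.4.
Cumulative: 13.9, 22.1, 39.7, 43.6, 58.9, 64.9, 83.4, 101.1, 116.8, 135.4, 143.7, 155.1.
The total first reaches 27 DD on day 3.

day 3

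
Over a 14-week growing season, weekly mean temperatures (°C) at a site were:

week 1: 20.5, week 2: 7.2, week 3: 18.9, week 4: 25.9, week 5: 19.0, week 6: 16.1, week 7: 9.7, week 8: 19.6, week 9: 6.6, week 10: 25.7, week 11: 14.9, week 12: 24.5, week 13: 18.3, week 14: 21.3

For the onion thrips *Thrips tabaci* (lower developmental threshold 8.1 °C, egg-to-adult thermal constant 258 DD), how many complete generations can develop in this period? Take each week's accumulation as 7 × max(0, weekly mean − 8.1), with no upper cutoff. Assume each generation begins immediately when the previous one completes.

Weekly DD (7 × max(0, T̄ − 8.1)): 86.8, 0.0, 75.6, 124.6, 76.3, 56.0, 11.2, 80.5, 0.0, 123.2, 47.6, 114.8, 71.4, 92.4.
Season total = 960.4 DD.
Complete generations = ⌊960.4 / 258⌋ = 3.

3 generations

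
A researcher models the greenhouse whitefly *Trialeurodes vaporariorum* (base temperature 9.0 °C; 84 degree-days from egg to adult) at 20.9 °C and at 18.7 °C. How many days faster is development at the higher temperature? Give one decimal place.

At 20.9 °C: 84 / (20.9 − 9.0) = 84 / 11.9 = 7.059 d.
At 18.7 °C: 84 / (18.7 − 9.0) = 84 / 9.7 = 8.660 d.
Difference = |7.059 − 8.660| = 1.601 ≈ 1.6 days.

1.6 days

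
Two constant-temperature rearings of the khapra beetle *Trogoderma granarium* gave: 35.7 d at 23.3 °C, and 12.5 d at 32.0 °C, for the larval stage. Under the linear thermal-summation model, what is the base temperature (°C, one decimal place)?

Under the model K = D·(T − T_b), so D₁·(T₁ − T_b) = D₂·(T₂ − T_b).
35.7·(23.3 − T_b) = 12.5·(32.0 − T_b)
T_b = (35.7·23.3 − 12.5·32.0) / (35.7 − 12.5) = 431.81 / 23.2 = 18.613 °C ≈ 18.6 °C.

18.6 °C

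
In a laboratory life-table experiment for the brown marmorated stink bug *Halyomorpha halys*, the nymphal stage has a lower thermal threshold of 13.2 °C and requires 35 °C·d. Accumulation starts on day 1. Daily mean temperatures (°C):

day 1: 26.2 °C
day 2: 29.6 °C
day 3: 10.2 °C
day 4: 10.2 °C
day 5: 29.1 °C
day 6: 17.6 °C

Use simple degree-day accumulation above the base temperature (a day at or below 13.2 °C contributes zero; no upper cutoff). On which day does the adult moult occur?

Daily DD above 13.2 °C: 13.0, 16.4, 0.0, 0.0, 15.9, 4.4.
Cumulative: 13.0, 29.4, 29.4, 29.4, 45.3, 49.7.
The total first reaches 35 DD on day 5.

day 5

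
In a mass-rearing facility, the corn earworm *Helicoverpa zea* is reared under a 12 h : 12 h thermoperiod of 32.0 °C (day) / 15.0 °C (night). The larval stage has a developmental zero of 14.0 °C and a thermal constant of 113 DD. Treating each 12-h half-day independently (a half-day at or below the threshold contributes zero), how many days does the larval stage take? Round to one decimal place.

Day half: max(0, 32.0 − 14.0) × 0.5 = 18.0 × 0.5 = 9.00 DD.
Night half: max(0, 15.0 − 14.0) × 0.5 = 1.0 × 0.5 = 0.50 DD.
Per 24 h: 9.50 DD/day.
Duration = 113 / 9.50 = 11.895 ≈ 11.9 days.

11.9 days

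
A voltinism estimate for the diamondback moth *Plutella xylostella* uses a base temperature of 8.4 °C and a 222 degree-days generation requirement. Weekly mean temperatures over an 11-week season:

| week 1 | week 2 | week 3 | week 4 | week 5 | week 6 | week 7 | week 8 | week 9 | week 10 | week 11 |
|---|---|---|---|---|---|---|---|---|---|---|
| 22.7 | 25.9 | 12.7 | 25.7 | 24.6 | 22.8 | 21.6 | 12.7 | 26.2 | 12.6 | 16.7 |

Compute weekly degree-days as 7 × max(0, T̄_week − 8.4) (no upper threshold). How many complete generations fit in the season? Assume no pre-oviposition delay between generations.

Weekly DD (7 × max(0, T̄ − 8.4)): 100.1, 122.5, 30.1, 121.1, 113.4, 100.8, 92.4, 30.1, 124.6, 29.4, 58.1.
Season total = 922.6 DD.
Complete generations = ⌊922.6 / 222⌋ = 4.

4 generations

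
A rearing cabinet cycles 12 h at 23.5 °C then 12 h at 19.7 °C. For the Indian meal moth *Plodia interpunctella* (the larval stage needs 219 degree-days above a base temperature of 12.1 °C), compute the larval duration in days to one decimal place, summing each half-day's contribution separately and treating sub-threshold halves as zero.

23.1 days

Day half: max(0, 23.5 − 12.1) × 0.5 = 11.4 × 0.5 = 5.70 DD.
Night half: max(0, 19.7 − 12.1) × 0.5 = 7.6 × 0.5 = 3.80 DD.
Per 24 h: 9.50 DD/day.
Duration = 219 / 9.50 = 23.053 ≈ 23.1 days.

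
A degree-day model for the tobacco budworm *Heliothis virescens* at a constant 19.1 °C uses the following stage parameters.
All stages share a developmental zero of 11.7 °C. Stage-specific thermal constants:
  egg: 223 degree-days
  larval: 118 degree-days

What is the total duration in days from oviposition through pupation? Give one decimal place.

46.1 days

Daily accumulation at 19.1 °C = 19.1 − 11.7 = 7.4 DD/day.
Total K = 223 + 118 = 341 DD.
Total duration = 341 / 7.4 = 46.081 ≈ 46.1 days.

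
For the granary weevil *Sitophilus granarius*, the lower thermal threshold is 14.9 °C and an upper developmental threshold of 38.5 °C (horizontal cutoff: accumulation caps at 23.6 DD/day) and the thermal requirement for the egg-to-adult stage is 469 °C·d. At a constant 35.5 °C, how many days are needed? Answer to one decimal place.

22.8 days

Daily accumulation = 35.5 − 14.9 = 20.6 DD/day.
Duration = 469 / 20.6 = 22.767 ≈ 22.8 days.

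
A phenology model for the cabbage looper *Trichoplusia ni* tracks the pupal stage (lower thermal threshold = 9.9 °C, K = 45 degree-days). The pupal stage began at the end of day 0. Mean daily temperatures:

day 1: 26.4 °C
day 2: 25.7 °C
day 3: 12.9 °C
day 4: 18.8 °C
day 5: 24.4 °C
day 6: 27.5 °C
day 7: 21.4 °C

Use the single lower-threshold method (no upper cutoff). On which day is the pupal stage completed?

day 5

Daily DD above 9.9 °C: 16.5, 15.8, 3.0, 8.9, 14.5, 17.6, 11.5.
Cumulative: 16.5, 32.3, 35.3, 44.2, 58.7, 76.3, 87.8.
The total first reaches 45 DD on day 5.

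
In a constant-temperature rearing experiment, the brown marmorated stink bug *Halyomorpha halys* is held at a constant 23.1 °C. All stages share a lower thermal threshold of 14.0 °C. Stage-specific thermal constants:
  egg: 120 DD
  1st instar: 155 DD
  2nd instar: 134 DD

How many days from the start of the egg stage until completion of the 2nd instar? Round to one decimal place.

44.9 days

Daily accumulation at 23.1 °C = 23.1 − 14.0 = 9.1 DD/day.
Total K = 120 + 155 + 134 = 409 DD.
Total duration = 409 / 9.1 = 44.945 ≈ 44.9 days.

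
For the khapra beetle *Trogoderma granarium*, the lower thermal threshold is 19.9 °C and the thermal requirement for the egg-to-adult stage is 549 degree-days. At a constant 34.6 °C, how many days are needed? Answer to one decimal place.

37.3 days

Daily accumulation = 34.6 − 19.9 = 14.7 DD/day.
Duration = 549 / 14.7 = 37.347 ≈ 37.3 days.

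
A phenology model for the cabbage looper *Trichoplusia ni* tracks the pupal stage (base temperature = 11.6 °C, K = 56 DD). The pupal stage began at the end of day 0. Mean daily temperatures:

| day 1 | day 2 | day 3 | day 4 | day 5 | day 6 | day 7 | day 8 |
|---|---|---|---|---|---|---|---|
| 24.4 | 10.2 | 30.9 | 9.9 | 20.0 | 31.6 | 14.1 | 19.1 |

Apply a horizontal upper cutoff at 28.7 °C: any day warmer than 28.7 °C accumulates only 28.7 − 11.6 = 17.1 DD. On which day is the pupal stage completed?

Daily DD above 11.6 °C (capped at 17.1): 12.8, 0.0, 17.1, 0.0, 8.4, 17.1, 2.5, 7.5.
Cumulative: 12.8, 12.8, 29.9, 29.9, 38.3, 55.4, 57.9, 65.4.
The total first reaches 56 DD on day 7.

day 7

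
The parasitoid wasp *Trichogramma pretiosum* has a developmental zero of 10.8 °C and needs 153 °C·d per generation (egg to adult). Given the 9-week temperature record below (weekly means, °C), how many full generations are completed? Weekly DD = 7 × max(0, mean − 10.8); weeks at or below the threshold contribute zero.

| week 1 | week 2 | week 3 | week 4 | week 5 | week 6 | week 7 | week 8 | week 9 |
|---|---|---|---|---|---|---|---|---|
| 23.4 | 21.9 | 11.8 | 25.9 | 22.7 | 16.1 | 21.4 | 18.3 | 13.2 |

Weekly DD (7 × max(0, T̄ − 10.8)): 88.2, 77.7, 7.0, 105.7, 83.3, 37.1, 74.2, 52.5, 16.8.
Season total = 542.5 DD.
Complete generations = ⌊542.5 / 153⌋ = 3.

3 generations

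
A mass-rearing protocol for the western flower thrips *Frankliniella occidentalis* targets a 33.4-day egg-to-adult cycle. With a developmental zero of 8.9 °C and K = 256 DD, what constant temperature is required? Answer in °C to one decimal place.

16.6 °C

Required daily accumulation = 256 / 33.4 = 7.665 DD/day.
T = T_base + 7.665 = 8.9 + 7.665 = 16.565 ≈ 16.6 °C.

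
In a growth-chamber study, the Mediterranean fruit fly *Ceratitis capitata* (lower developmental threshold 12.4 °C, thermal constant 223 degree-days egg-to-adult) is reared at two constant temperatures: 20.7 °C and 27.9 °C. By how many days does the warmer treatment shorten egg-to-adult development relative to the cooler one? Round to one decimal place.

At 20.7 °C: 223 / (20.7 − 12.4) = 223 / 8.3 = 26.867 d.
At 27.9 °C: 223 / (27.9 − 12.4) = 223 / 15.5 = 14.387 d.
Difference = |26.867 − 14.387| = 12.480 ≈ 12.5 days.

12.5 days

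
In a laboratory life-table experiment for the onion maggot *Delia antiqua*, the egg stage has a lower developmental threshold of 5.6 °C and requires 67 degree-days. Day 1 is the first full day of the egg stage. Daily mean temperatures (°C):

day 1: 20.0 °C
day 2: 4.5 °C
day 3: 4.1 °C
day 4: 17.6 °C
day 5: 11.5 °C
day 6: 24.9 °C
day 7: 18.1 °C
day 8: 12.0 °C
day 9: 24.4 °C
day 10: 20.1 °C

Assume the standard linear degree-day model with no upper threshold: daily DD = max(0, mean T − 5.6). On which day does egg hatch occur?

day 8

Daily DD above 5.6 °C: 14.4, 0.0, 0.0, 12.0, 5.9, 19.3, 12.5, 6.4, 18.8, 14.5.
Cumulative: 14.4, 14.4, 14.4, 26.4, 32.3, 51.6, 64.1, 70.5, 89.3, 103.8.
The total first reaches 67 DD on day 8.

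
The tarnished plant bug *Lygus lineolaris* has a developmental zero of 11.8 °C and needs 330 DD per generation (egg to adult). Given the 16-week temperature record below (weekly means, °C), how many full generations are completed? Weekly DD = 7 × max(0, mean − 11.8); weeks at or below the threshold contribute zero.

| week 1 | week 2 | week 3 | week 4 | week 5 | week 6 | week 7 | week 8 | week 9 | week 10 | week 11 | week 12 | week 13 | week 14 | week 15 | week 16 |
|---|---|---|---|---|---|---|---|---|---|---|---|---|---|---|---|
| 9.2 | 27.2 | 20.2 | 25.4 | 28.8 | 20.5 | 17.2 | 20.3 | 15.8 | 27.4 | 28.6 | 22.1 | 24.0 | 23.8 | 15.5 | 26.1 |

Weekly DD (7 × max(0, T̄ − 11.8)): 0.0, 107.8, 58.8, 95.2, 119.0, 60.9, 37.8, 59.5, 28.0, 109.2, 117.6, 72.1, 85.4, 84.0, 25.9, 100.1.
Season total = 1161.3 DD.
Complete generations = ⌊1161.3 / 330⌋ = 3.

3 generations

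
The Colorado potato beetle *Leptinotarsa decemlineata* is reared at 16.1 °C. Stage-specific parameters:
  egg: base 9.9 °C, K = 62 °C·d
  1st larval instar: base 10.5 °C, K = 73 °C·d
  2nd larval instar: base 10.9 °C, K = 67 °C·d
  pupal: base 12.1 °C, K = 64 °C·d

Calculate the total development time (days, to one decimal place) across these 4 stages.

egg: 62 / (16.1 − 9.9) = 62 / 6.2 = 10.000 d.
1st larval instar: 73 / (16.1 − 10.5) = 73 / 5.6 = 13.036 d.
2nd larval instar: 67 / (16.1 − 10.9) = 67 / 5.2 = 12.885 d.
pupal: 64 / (16.1 − 12.1) = 64 / 4.0 = 16.000 d.
Sum = 51.920 ≈ 51.9 days.

51.9 days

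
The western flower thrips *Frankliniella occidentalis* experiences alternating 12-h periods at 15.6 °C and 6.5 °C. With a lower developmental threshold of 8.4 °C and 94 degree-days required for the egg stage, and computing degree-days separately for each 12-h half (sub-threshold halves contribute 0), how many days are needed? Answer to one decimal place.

Day half: max(0, 15.6 − 8.4) × 0.5 = 7.2 × 0.5 = 3.60 DD.
Night half: max(0, 6.5 − 8.4) × 0.5 = 0.0 × 0.5 = 0.00 DD.
Per 24 h: 3.60 DD/day.
Duration = 94 / 3.60 = 26.111 ≈ 26.1 days.

26.1 days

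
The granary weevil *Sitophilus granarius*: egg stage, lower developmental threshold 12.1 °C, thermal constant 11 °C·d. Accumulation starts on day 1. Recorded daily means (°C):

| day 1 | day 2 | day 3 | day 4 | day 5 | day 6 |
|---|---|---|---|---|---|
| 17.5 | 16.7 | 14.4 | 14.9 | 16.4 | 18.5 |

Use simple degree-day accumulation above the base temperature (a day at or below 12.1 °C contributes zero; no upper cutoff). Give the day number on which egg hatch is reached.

day 3

Daily DD above 12.1 °C: 5.4, 4.6, 2.3, 2.8, 4.3, 6.4.
Cumulative: 5.4, 10.0, 12.3, 15.1, 19.4, 25.8.
The total first reaches 11 DD on day 3.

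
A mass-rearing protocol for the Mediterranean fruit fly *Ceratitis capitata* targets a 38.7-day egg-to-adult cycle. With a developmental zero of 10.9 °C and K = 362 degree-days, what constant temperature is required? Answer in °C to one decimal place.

20.3 °C

Required daily accumulation = 362 / 38.7 = 9.354 DD/day.
T = T_base + 9.354 = 10.9 + 9.354 = 20.254 ≈ 20.3 °C.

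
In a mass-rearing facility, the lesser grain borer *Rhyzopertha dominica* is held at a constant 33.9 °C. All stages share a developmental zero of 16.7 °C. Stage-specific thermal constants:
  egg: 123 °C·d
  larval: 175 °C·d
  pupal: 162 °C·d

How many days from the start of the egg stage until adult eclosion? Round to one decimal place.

Daily accumulation at 33.9 °C = 33.9 − 16.7 = 17.2 DD/day.
Total K = 123 + 175 + 162 = 460 DD.
Total duration = 460 / 17.2 = 26.744 ≈ 26.7 days.

26.7 days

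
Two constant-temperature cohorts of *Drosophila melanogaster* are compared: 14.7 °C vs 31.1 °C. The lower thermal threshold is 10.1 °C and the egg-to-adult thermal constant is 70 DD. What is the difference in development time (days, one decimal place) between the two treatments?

At 14.7 °C: 70 / (14.7 − 10.1) = 70 / 4.6 = 15.217 d.
At 31.1 °C: 70 / (31.1 − 10.1) = 70 / 21.0 = 3.333 d.
Difference = |15.217 − 3.333| = 11.884 ≈ 11.9 days.

11.9 days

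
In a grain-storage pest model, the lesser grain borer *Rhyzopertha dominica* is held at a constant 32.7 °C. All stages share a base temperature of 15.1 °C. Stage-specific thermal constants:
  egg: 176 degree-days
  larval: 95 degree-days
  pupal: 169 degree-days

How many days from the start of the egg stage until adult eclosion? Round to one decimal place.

25.0 days

Daily accumulation at 32.7 °C = 32.7 − 15.1 = 17.6 DD/day.
Total K = 176 + 95 + 169 = 440 DD.
Total duration = 440 / 17.6 = 25.000 ≈ 25.0 days.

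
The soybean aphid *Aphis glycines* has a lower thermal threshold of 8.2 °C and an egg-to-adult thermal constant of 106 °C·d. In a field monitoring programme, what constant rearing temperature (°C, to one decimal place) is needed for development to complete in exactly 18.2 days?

Required daily accumulation = 106 / 18.2 = 5.824 DD/day.
T = T_base + 5.824 = 8.2 + 5.824 = 14.024 ≈ 14.0 °C.

14.0 °C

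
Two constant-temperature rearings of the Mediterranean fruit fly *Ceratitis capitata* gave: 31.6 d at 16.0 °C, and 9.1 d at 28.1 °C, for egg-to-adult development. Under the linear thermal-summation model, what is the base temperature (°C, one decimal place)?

11.1 °C

Linear rate model ⇒ the product D·(T − T_b) is constant across temperatures.
31.6·(16.0 − T_b) = 9.1·(28.1 − T_b)
T_b = (31.6·16.0 − 9.1·28.1) / (31.6 − 9.1) = 249.89 / 22.5 = 11.106 °C ≈ 11.1 °C.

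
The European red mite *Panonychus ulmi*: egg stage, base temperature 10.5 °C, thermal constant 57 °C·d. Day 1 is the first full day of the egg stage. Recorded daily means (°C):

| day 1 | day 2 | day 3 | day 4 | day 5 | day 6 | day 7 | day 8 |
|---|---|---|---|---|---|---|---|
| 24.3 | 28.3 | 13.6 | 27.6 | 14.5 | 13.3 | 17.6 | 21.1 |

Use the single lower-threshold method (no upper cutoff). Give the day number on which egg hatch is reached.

Daily DD above 10.5 °C: 13.8, 17.8, 3.1, 17.1, 4.0, 2.8, 7.1, 10.6.
Cumulative: 13.8, 31.6, 34.7, 51.8, 55.8, 58.6, 65.7, 76.3.
The total first reaches 57 DD on day 6.

day 6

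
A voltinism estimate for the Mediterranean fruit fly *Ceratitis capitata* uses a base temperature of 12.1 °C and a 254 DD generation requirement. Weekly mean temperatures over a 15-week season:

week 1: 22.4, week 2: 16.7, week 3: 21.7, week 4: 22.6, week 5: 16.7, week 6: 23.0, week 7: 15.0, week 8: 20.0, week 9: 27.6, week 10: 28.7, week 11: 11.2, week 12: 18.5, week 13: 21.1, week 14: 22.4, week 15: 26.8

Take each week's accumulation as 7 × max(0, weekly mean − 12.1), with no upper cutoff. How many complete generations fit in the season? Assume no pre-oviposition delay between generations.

3 generations

Weekly DD (7 × max(0, T̄ − 12.1)): 72.1, 32.2, 67.2, 73.5, 32.2, 76.3, 20.3, 55.3, 108.5, 116.2, 0.0, 44.8, 63.0, 72.1, 102.9.
Season total = 936.6 DD.
Complete generations = ⌊936.6 / 254⌋ = 3.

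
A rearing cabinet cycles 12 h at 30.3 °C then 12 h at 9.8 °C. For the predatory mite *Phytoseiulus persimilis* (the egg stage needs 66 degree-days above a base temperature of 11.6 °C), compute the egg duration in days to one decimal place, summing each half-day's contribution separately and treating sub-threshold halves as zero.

Day half: max(0, 30.3 − 11.6) × 0.5 = 18.7 × 0.5 = 9.35 DD.
Night half: max(0, 9.8 − 11.6) × 0.5 = 0.0 × 0.5 = 0.00 DD.
Per 24 h: 9.35 DD/day.
Duration = 66 / 9.35 = 7.059 ≈ 7.1 days.

7.1 days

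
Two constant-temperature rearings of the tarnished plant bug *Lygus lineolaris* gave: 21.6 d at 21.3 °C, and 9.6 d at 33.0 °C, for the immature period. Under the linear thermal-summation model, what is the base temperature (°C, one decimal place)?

Equal thermal constants: D₁(T₁ − T_b) = D₂(T₂ − T_b).
21.6·(21.3 − T_b) = 9.6·(33.0 − T_b)
T_b = (21.6·21.3 − 9.6·33.0) / (21.6 − 9.6) = 143.28 / 12.0 = 11.940 °C ≈ 11.9 °C.

11.9 °C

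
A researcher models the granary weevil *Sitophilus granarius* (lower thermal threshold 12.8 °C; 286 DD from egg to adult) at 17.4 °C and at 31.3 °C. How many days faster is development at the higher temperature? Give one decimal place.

46.7 days

At 17.4 °C: 286 / (17.4 − 12.8) = 286 / 4.6 = 62.174 d.
At 31.3 °C: 286 / (31.3 − 12.8) = 286 / 18.5 = 15.459 d.
Difference = |62.174 − 15.459| = 46.714 ≈ 46.7 days.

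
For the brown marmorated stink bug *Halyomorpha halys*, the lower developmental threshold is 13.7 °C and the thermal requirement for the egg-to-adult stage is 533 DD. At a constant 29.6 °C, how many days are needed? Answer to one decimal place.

Daily accumulation = 29.6 − 13.7 = 15.9 DD/day.
Duration = 533 / 15.9 = 33.522 ≈ 33.5 days.

33.5 days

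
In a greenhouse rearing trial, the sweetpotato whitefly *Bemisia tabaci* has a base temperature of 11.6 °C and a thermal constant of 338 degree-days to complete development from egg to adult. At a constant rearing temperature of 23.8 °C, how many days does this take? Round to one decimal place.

Daily accumulation = 23.8 − 11.6 = 12.2 DD/day.
Duration = 338 / 12.2 = 27.705 ≈ 27.7 days.

27.7 days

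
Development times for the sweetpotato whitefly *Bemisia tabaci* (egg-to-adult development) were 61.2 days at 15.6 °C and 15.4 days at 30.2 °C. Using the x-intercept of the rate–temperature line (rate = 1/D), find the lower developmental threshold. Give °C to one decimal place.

Linear rate model ⇒ the product D·(T − T_b) is constant across temperatures.
61.2·(15.6 − T_b) = 15.4·(30.2 − T_b)
T_b = (61.2·15.6 − 15.4·30.2) / (61.2 − 15.4) = 489.64 / 45.8 = 10.691 °C ≈ 10.7 °C.

10.7 °C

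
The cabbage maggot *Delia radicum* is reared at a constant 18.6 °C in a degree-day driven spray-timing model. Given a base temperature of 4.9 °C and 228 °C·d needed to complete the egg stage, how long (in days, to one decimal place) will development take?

Daily accumulation = 18.6 − 4.9 = 13.7 DD/day.
Duration = 228 / 13.7 = 16.642 ≈ 16.6 days.

16.6 days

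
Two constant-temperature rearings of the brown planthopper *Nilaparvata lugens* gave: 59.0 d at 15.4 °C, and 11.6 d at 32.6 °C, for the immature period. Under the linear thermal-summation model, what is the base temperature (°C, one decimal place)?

11.2 °C

Equal thermal constants: D₁(T₁ − T_b) = D₂(T₂ − T_b).
59.0·(15.4 − T_b) = 11.6·(32.6 − T_b)
T_b = (59.0·15.4 − 11.6·32.6) / (59.0 − 11.6) = 530.44 / 47.4 = 11.191 °C ≈ 11.2 °C.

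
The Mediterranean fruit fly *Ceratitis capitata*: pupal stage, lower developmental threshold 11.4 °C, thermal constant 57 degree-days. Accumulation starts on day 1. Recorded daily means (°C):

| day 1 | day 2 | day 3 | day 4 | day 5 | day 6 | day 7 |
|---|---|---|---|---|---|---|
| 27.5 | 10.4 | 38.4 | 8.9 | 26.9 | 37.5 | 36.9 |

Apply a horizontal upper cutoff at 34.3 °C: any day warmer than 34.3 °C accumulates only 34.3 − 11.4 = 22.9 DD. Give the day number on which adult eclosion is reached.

day 6

Daily DD above 11.4 °C (capped at 22.9): 16.1, 0.0, 22.9, 0.0, 15.5, 22.9, 22.9.
Cumulative: 16.1, 16.1, 39.0, 39.0, 54.5, 77.4, 100.3.
The total first reaches 57 DD on day 6.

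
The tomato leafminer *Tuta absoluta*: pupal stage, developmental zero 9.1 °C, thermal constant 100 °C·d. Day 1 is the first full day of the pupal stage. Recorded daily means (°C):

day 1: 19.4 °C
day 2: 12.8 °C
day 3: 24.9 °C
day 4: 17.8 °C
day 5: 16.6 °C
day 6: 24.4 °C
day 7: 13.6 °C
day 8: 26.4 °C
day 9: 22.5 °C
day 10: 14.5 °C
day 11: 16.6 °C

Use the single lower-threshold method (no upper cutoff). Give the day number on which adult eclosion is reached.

Daily DD above 9.1 °C: 10.3, 3.7, 15.8, 8.7, 7.5, 15.3, 4.5, 17.3, 13.4, 5.4, 7.5.
Cumulative: 10.3, 14.0, 29.8, 38.5, 46.0, 61.3, 65.8, 83.1, 96.5, 101.9, 109.4.
The total first reaches 100 DD on day 10.

day 10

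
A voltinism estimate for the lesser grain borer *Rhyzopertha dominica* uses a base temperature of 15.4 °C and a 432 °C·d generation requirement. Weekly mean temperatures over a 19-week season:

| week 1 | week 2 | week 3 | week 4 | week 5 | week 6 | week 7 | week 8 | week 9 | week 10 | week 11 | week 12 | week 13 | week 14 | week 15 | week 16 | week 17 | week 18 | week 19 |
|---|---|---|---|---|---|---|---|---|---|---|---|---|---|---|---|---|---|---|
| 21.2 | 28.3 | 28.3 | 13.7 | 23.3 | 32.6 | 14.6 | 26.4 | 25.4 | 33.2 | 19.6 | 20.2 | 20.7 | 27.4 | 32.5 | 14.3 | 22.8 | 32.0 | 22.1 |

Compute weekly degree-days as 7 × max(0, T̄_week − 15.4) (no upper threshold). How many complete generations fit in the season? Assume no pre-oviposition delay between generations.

2 generations

Weekly DD (7 × max(0, T̄ − 15.4)): 40.6, 90.3, 90.3, 0.0, 55.3, 120.4, 0.0, 77.0, 70.0, 124.6, 29.4, 33.6, 37.1, 84.0, 119.7, 0.0, 51.8, 116.2, 46.9.
Season total = 1187.2 DD.
Complete generations = ⌊1187.2 / 432⌋ = 2.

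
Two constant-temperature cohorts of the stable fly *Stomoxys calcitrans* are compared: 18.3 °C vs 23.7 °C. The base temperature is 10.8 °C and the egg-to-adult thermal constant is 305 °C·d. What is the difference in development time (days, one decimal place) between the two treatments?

17.0 days

At 18.3 °C: 305 / (18.3 − 10.8) = 305 / 7.5 = 40.667 d.
At 23.7 °C: 305 / (23.7 − 10.8) = 305 / 12.9 = 23.643 d.
Difference = |40.667 − 23.643| = 17.023 ≈ 17.0 days.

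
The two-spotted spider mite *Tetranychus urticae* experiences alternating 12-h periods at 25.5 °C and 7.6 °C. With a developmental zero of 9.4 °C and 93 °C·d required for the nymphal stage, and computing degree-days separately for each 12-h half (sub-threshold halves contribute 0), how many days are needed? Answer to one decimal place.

Day half: max(0, 25.5 − 9.4) × 0.5 = 16.1 × 0.5 = 8.05 DD.
Night half: max(0, 7.6 − 9.4) × 0.5 = 0.0 × 0.5 = 0.00 DD.
Per 24 h: 8.05 DD/day.
Duration = 93 / 8.05 = 11.553 ≈ 11.6 days.

11.6 days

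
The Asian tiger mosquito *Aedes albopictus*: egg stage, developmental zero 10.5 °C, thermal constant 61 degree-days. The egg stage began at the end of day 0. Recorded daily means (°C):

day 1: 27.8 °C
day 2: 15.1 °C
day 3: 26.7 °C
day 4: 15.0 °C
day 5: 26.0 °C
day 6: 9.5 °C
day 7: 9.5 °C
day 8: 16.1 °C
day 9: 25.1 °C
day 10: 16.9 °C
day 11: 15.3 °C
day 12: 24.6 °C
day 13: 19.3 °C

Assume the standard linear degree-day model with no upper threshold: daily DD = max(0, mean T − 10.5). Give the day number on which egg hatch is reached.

Daily DD above 10.5 °C: 17.3, 4.6, 16.2, 4.5, 15.5, 0.0, 0.0, 5.6, 14.6, 6.4, 4.8, 14.1, 8.8.
Cumulative: 17.3, 21.9, 38.1, 42.6, 58.1, 58.1, 58.1, 63.7, 78.3, 84.7, 89.5, 103.6, 112.4.
The total first reaches 61 DD on day 8.

day 8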